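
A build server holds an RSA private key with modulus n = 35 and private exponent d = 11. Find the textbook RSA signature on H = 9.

4

Squares mod 35: H^1≡9, H^2≡11, H^4≡16, H^8≡11
11 = 8 + 2 + 1, so H^11 ≡ 11·11·9 ≡ 4 (mod 35)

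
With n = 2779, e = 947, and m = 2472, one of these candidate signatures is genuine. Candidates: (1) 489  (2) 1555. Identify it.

Candidate 1: 489^947 mod 2779 = 916
Candidate 2: 1555^947 mod 2779 = 2472
  → matches m = 2472

2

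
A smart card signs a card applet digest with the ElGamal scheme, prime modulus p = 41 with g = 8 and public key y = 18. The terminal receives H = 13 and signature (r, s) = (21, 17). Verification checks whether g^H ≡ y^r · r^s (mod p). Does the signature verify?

verifies

Left side g^H mod p:
Squares mod 41: 8^1≡8, 8^2≡23, 8^4≡37, 8^8≡16
13 = 8 + 4 + 1, so 8^13 ≡ 16·37·8 ≡ 21 (mod 41)
Right side y^r · r^s mod p:
Squares mod 41: 18^1≡18, 18^2≡37, 18^4≡16, 18^8≡10, 18^16≡18
21 = 16 + 4 + 1, so 18^21 ≡ 18·16·18 ≡ 18 (mod 41)
Squares mod 41: 21^1≡21, 21^2≡31, 21^4≡18, 21^8≡37, 21^16≡16
17 = 16 + 1, so 21^17 ≡ 16·21 ≡ 8 (mod 41)
18·8 = 144 ≡ 21 (mod 41)
21 ≡ 21 (mod 41), so the signature is genuine.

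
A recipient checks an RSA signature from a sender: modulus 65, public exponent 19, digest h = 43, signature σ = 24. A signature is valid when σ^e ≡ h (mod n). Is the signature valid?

invalid

Squares mod 65: σ^1≡24, σ^2≡56, σ^4≡16, σ^8≡61, σ^16≡16
19 = 16 + 2 + 1, so σ^19 ≡ 16·56·24 ≡ 54 (mod 65)
The recovered value 54 does not match the digest 43.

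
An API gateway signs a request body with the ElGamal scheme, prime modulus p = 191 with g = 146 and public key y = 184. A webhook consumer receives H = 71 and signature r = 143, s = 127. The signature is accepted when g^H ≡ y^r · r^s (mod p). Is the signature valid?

valid

Left side g^H mod p:
146^2 = 21316 ≡ 115
146^4 ≡ 115^2 = 13225 ≡ 46
146^8 ≡ 46^2 = 2116 ≡ 15
146^16 ≡ 15^2 = 225 ≡ 34
146^32 ≡ 34^2 = 1156 ≡ 10
146^64 ≡ 10^2 = 100
71 = 64 + 4 + 2 + 1, so 146^71 ≡ 100·46·115·146 ≡ 94 (mod 191)
Right side y^r · r^s mod p:
184^2 = 33856 ≡ 49
184^4 ≡ 49^2 = 2401 ≡ 109
184^8 ≡ 109^2 = 11881 ≡ 39
184^16 ≡ 39^2 = 1521 ≡ 184
184^32 ≡ 184^2 = 33856 ≡ 49
184^64 ≡ 49^2 = 2401 ≡ 109
184^128 ≡ 109^2 = 11881 ≡ 39
143 = 128 + 8 + 4 + 2 + 1, so 184^143 ≡ 39·39·109·49·184 ≡ 39 (mod 191)
143^2 = 20449 ≡ 12
143^4 ≡ 12^2 = 144
143^8 ≡ 144^2 = 20736 ≡ 108
143^16 ≡ 108^2 = 11664 ≡ 13
143^32 ≡ 13^2 = 169
143^64 ≡ 169^2 = 28561 ≡ 102
127 = 64 + 32 + 16 + 8 + 4 + 2 + 1, so 143^127 ≡ 102·169·13·108·144·12·143 ≡ 22 (mod 191)
39·22 = 858 ≡ 94 (mod 191)
94 ≡ 94 (mod 191), so the signature is genuine.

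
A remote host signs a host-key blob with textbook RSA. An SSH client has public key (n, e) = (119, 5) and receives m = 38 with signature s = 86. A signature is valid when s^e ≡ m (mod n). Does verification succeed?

Squares mod 119: s^1≡86, s^2≡18, s^4≡86
5 = 4 + 1, so s^5 ≡ 86·86 ≡ 18 (mod 119)
s^5 mod 119 = 18, but m = 38.

fails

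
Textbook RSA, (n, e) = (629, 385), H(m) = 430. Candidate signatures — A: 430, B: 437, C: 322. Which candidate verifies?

Candidate A: Squares mod 629: 430^1≡430, 430^2≡603, 430^4≡47, 430^8≡322, 430^16≡528, 430^32≡137, 430^64≡528, 430^128≡137, 430^256≡528; 385 = 256 + 128 + 1, so 430^385 ≡ 528·137·430 ≡ 430 (mod 629)
  → matches H(m) = 430
Candidate B: Squares mod 629: 437^1≡437, 437^2≡382, 437^4≡625, 437^8≡16, 437^16≡256, 437^32≡120, 437^64≡562, 437^128≡86, 437^256≡477; 385 = 256 + 128 + 1, so 437^385 ≡ 477·86·437 ≡ 114 (mod 629)
Candidate C: Squares mod 629: 322^1≡322, 322^2≡528, 322^4≡137, 322^8≡528, 322^16≡137, 322^32≡528, 322^64≡137, 322^128≡528, 322^256≡137; 385 = 256 + 128 + 1, so 322^385 ≡ 137·528·322 ≡ 322 (mod 629)

A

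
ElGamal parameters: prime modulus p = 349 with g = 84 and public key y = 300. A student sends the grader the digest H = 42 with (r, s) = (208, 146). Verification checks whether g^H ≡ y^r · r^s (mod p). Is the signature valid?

Left side g^H mod p:
Squares mod 349: 84^1≡84, 84^2≡76, 84^4≡192, 84^8≡219, 84^16≡148, 84^32≡266
42 = 32 + 8 + 2, so 84^42 ≡ 266·219·76 ≡ 239 (mod 349)
Right side y^r · r^s mod p:
Squares mod 349: 300^1≡300, 300^2≡307, 300^4≡19, 300^8≡12, 300^16≡144, 300^32≡145, 300^64≡85, 300^128≡245
208 = 128 + 64 + 16, so 300^208 ≡ 245·85·144 ≡ 192 (mod 349)
Squares mod 349: 208^1≡208, 208^2≡337, 208^4≡144, 208^8≡145, 208^16≡85, 208^32≡245, 208^64≡346, 208^128≡9
146 = 128 + 16 + 2, so 208^146 ≡ 9·85·337 ≡ 243 (mod 349)
192·243 = 46656 ≡ 239 (mod 349)
239 ≡ 239 (mod 349), so the signature is genuine.

valid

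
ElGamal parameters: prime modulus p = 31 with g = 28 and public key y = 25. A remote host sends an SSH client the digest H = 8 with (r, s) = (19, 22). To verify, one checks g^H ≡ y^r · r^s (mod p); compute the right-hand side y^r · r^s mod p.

20

25^2 = 625 ≡ 5
25^4 ≡ 5^2 = 25
25^8 ≡ 25^2 = 625 ≡ 5
25^16 ≡ 5^2 = 25
19 = 16 + 2 + 1, so 25^19 ≡ 25·5·25 ≡ 25 (mod 31)
19^2 = 361 ≡ 20
19^4 ≡ 20^2 = 400 ≡ 28
19^8 ≡ 28^2 = 784 ≡ 9
19^16 ≡ 9^2 = 81 ≡ 19
22 = 16 + 4 + 2, so 19^22 ≡ 19·28·20 ≡ 7 (mod 31)
y^r · r^s ≡ 25·7 = 175 ≡ 20 (mod 31)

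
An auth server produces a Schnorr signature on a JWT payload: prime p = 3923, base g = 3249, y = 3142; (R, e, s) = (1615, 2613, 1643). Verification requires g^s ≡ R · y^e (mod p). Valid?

g^s mod p:
3249^2 = 10556001 ≡ 3131
3249^4 ≡ 3131^2 = 9803161 ≡ 3507
3249^8 ≡ 3507^2 = 12299049 ≡ 444
3249^16 ≡ 444^2 = 197136 ≡ 986
3249^32 ≡ 986^2 = 972196 ≡ 3215
3249^64 ≡ 3215^2 = 10336225 ≡ 3043
3249^128 ≡ 3043^2 = 9259849 ≡ 1569
3249^256 ≡ 1569^2 = 2461761 ≡ 2040
3249^512 ≡ 2040^2 = 4161600 ≡ 3220
3249^1024 ≡ 3220^2 = 10368400 ≡ 3834
1643 = 1024 + 512 + 64 + 32 + 8 + 2 + 1, so 3249^1643 ≡ 3834·3220·3043·3215·444·3131·3249 ≡ 1984 (mod 3923)
R · y^e mod p:
3142^2 = 9872164 ≡ 1896
3142^4 ≡ 1896^2 = 3594816 ≡ 1348
3142^8 ≡ 1348^2 = 1817104 ≡ 755
3142^16 ≡ 755^2 = 570025 ≡ 1190
3142^32 ≡ 1190^2 = 1416100 ≡ 3820
3142^64 ≡ 3820^2 = 14592400 ≡ 2763
3142^128 ≡ 2763^2 = 7634169 ≡ 11
3142^256 ≡ 11^2 = 121
3142^512 ≡ 121^2 = 14641 ≡ 2872
3142^1024 ≡ 2872^2 = 8248384 ≡ 2238
3142^2048 ≡ 2238^2 = 5008644 ≡ 2896
2613 = 2048 + 512 + 32 + 16 + 4 + 1, so 3142^2613 ≡ 2896·2872·3820·1190·1348·3142 ≡ 917 (mod 3923)
1615·917 = 1480955 ≡ 1984 (mod 3923)
1984 ≡ 1984 (mod 3923); signature holds.

yes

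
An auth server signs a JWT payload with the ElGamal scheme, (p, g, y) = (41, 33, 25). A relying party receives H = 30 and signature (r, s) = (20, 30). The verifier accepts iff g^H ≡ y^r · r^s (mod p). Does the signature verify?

Left side g^H mod p:
33^2 = 1089 ≡ 23
33^4 ≡ 23^2 = 529 ≡ 37
33^8 ≡ 37^2 = 1369 ≡ 16
33^16 ≡ 16^2 = 256 ≡ 10
30 = 16 + 8 + 4 + 2, so 33^30 ≡ 10·16·37·23 ≡ 40 (mod 41)
Right side y^r · r^s mod p:
25^2 = 625 ≡ 10
25^4 ≡ 10^2 = 100 ≡ 18
25^8 ≡ 18^2 = 324 ≡ 37
25^16 ≡ 37^2 = 1369 ≡ 16
20 = 16 + 4, so 25^20 ≡ 16·18 ≡ 1 (mod 41)
20^2 = 400 ≡ 31
20^4 ≡ 31^2 = 961 ≡ 18
20^8 ≡ 18^2 = 324 ≡ 37
20^16 ≡ 37^2 = 1369 ≡ 16
30 = 16 + 8 + 4 + 2, so 20^30 ≡ 16·37·18·31 ≡ 40 (mod 41)
1·40 = 40 ≡ 40 (mod 41)
40 ≡ 40 (mod 41), so the signature is genuine.

verifies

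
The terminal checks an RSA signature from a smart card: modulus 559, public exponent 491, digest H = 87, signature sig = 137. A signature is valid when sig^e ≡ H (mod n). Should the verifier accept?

reject

sig^2 ≡ 137^2 = 18769 ≡ 322
sig^4 ≡ 322^2 = 103684 ≡ 269
sig^8 ≡ 269^2 = 72361 ≡ 250
sig^16 ≡ 250^2 = 62500 ≡ 451
sig^32 ≡ 451^2 = 203401 ≡ 484
sig^64 ≡ 484^2 = 234256 ≡ 35
sig^128 ≡ 35^2 = 1225 ≡ 107
sig^256 ≡ 107^2 = 11449 ≡ 269
491 = 256 + 128 + 64 + 32 + 8 + 2 + 1, so sig^491 ≡ 269·107·35·484·250·322·137 ≡ 223 (mod 559)
223 ≠ 87, so verification fails.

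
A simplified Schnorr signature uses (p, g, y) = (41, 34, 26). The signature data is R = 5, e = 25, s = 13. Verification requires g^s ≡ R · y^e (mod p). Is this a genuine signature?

genuine

g^s mod p:
34^13 mod 41 = 29
R · y^e mod p:
26^25 mod 41 = 14
5·14 = 70 ≡ 29 (mod 41)
29 ≡ 29 (mod 41); signature holds.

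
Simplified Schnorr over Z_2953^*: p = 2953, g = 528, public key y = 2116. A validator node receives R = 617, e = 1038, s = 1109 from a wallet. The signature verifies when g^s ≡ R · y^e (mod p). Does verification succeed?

fails

g^s mod p:
528^2 = 278784 ≡ 1202
528^4 ≡ 1202^2 = 1444804 ≡ 787
528^8 ≡ 787^2 = 619369 ≡ 2192
528^16 ≡ 2192^2 = 4804864 ≡ 333
528^32 ≡ 333^2 = 110889 ≡ 1628
528^64 ≡ 1628^2 = 2650384 ≡ 1543
528^128 ≡ 1543^2 = 2380849 ≡ 731
528^256 ≡ 731^2 = 534361 ≡ 2821
528^512 ≡ 2821^2 = 7958041 ≡ 2659
528^1024 ≡ 2659^2 = 7070281 ≡ 799
1109 = 1024 + 64 + 16 + 4 + 1, so 528^1109 ≡ 799·1543·333·787·528 ≡ 1202 (mod 2953)
R · y^e mod p:
2116^2 = 4477456 ≡ 708
2116^4 ≡ 708^2 = 501264 ≡ 2207
2116^8 ≡ 2207^2 = 4870849 ≡ 1352
2116^16 ≡ 1352^2 = 1827904 ≡ 2950
2116^32 ≡ 2950^2 = 8702500 ≡ 9
2116^64 ≡ 9^2 = 81
2116^128 ≡ 81^2 = 6561 ≡ 655
2116^256 ≡ 655^2 = 429025 ≡ 840
2116^512 ≡ 840^2 = 705600 ≡ 2786
2116^1024 ≡ 2786^2 = 7761796 ≡ 1312
1038 = 1024 + 8 + 4 + 2, so 2116^1038 ≡ 1312·1352·2207·708 ≡ 545 (mod 2953)
617·545 = 336265 ≡ 2576 (mod 2953)
1202 ≠ 2576; the check fails.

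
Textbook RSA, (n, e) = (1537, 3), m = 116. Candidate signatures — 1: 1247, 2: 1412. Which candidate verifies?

1

Candidate 1: Squares mod 1537: 1247^1≡1247, 1247^2≡1102; 3 = 2 + 1, so 1247^3 ≡ 1102·1247 ≡ 116 (mod 1537)
  → matches m = 116
Candidate 2: Squares mod 1537: 1412^1≡1412, 1412^2≡255; 3 = 2 + 1, so 1412^3 ≡ 255·1412 ≡ 402 (mod 1537)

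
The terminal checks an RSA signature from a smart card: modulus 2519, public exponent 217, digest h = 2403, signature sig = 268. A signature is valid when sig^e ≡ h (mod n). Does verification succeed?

passes

sig^2 ≡ 268^2 = 71824 ≡ 1292
sig^4 ≡ 1292^2 = 1669264 ≡ 1686
sig^8 ≡ 1686^2 = 2842596 ≡ 1164
sig^16 ≡ 1164^2 = 1354896 ≡ 2193
sig^32 ≡ 2193^2 = 4809249 ≡ 478
sig^64 ≡ 478^2 = 228484 ≡ 1774
sig^128 ≡ 1774^2 = 3147076 ≡ 845
217 = 128 + 64 + 16 + 8 + 1, so sig^217 ≡ 845·1774·2193·1164·268 ≡ 2403 (mod 2519)
sig^217 mod 2519 = 2403 matches h.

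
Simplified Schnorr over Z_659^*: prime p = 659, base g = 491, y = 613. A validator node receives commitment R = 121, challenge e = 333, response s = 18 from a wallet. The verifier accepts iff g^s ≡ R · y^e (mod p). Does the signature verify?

verifies

g^s mod p:
Squares mod 659: 491^1≡491, 491^2≡546, 491^4≡248, 491^8≡217, 491^16≡300
18 = 16 + 2, so 491^18 ≡ 300·546 ≡ 368 (mod 659)
R · y^e mod p:
Squares mod 659: 613^1≡613, 613^2≡139, 613^4≡210, 613^8≡606, 613^16≡173, 613^32≡274, 613^64≡609, 613^128≡523, 613^256≡44
333 = 256 + 64 + 8 + 4 + 1, so 613^333 ≡ 44·609·606·210·613 ≡ 210 (mod 659)
121·210 = 25410 ≡ 368 (mod 659)
368 ≡ 368 (mod 659); signature holds.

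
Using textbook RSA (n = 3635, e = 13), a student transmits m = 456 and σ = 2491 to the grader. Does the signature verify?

verifies

σ^2 ≡ 2491^2 = 6205081 ≡ 136
σ^4 ≡ 136^2 = 18496 ≡ 321
σ^8 ≡ 321^2 = 103041 ≡ 1261
13 = 8 + 4 + 1, so σ^13 ≡ 1261·321·2491 ≡ 456 (mod 3635)
Since 456 equals the digest 456, verification succeeds.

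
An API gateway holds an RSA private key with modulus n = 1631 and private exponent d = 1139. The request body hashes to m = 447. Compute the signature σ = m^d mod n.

349

m^2 ≡ 447^2 = 199809 ≡ 827
m^4 ≡ 827^2 = 683929 ≡ 540
m^8 ≡ 540^2 = 291600 ≡ 1282
m^16 ≡ 1282^2 = 1643524 ≡ 1107
m^32 ≡ 1107^2 = 1225449 ≡ 568
m^64 ≡ 568^2 = 322624 ≡ 1317
m^128 ≡ 1317^2 = 1734489 ≡ 736
m^256 ≡ 736^2 = 541696 ≡ 204
m^512 ≡ 204^2 = 41616 ≡ 841
m^1024 ≡ 841^2 = 707281 ≡ 1058
1139 = 1024 + 64 + 32 + 16 + 2 + 1, so m^1139 ≡ 1058·1317·568·1107·827·447 ≡ 349 (mod 1631)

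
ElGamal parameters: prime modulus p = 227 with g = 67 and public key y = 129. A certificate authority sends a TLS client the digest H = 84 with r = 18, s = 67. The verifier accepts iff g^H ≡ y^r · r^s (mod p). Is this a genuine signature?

forged

Left side g^H mod p:
Squares mod 227: 67^1≡67, 67^2≡176, 67^4≡104, 67^8≡147, 67^16≡44, 67^32≡120, 67^64≡99
84 = 64 + 16 + 4, so 67^84 ≡ 99·44·104 ≡ 159 (mod 227)
Right side y^r · r^s mod p:
Squares mod 227: 129^1≡129, 129^2≡70, 129^4≡133, 129^8≡210, 129^16≡62
18 = 16 + 2, so 129^18 ≡ 62·70 ≡ 27 (mod 227)
Squares mod 227: 18^1≡18, 18^2≡97, 18^4≡102, 18^8≡189, 18^16≡82, 18^32≡141, 18^64≡132
67 = 64 + 2 + 1, so 18^67 ≡ 132·97·18 ≡ 67 (mod 227)
27·67 = 1809 ≡ 220 (mod 227)
159 ≠ 220, so verification fails.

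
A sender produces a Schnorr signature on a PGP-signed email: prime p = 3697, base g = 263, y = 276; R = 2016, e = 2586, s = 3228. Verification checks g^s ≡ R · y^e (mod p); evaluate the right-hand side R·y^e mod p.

276^2 = 76176 ≡ 2236
276^4 ≡ 2236^2 = 4999696 ≡ 1352
276^8 ≡ 1352^2 = 1827904 ≡ 1586
276^16 ≡ 1586^2 = 2515396 ≡ 1436
276^32 ≡ 1436^2 = 2062096 ≡ 2867
276^64 ≡ 2867^2 = 8219689 ≡ 1258
276^128 ≡ 1258^2 = 1582564 ≡ 248
276^256 ≡ 248^2 = 61504 ≡ 2352
276^512 ≡ 2352^2 = 5531904 ≡ 1192
276^1024 ≡ 1192^2 = 1420864 ≡ 1216
276^2048 ≡ 1216^2 = 1478656 ≡ 3553
2586 = 2048 + 512 + 16 + 8 + 2, so 276^2586 ≡ 3553·1192·1436·1586·2236 ≡ 3683 (mod 3697)
R · y^e ≡ 2016·3683 = 7424928 ≡ 1352 (mod 3697)

1352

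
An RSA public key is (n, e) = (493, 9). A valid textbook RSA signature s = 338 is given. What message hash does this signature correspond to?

s^2 ≡ 338^2 = 114244 ≡ 361
s^4 ≡ 361^2 = 130321 ≡ 169
s^8 ≡ 169^2 = 28561 ≡ 460
9 = 8 + 1, so s^9 ≡ 460·338 ≡ 185 (mod 493)

185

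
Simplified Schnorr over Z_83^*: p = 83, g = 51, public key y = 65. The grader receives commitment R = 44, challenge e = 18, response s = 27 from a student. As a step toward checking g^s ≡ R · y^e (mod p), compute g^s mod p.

29

51^2 = 2601 ≡ 28
51^4 ≡ 28^2 = 784 ≡ 37
51^8 ≡ 37^2 = 1369 ≡ 41
51^16 ≡ 41^2 = 1681 ≡ 21
27 = 16 + 8 + 2 + 1, so 51^27 ≡ 21·41·28·51 ≡ 29 (mod 83)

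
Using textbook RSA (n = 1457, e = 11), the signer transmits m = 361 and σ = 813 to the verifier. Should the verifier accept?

σ^11 mod 1457 = 361
361 = m, so the signature checks out.

accept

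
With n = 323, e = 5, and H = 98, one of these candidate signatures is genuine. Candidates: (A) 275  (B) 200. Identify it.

Candidate A: Squares mod 323: 275^1≡275, 275^2≡43, 275^4≡234; 5 = 4 + 1, so 275^5 ≡ 234·275 ≡ 73 (mod 323)
Candidate B: Squares mod 323: 200^1≡200, 200^2≡271, 200^4≡120; 5 = 4 + 1, so 200^5 ≡ 120·200 ≡ 98 (mod 323)
  → matches H = 98

B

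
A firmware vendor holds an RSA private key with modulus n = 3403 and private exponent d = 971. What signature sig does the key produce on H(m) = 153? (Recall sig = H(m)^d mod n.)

(H(m))^971 mod 3403 = 1090

1090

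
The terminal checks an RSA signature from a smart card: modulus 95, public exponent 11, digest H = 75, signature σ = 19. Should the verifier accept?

σ^2 ≡ 19^2 = 361 ≡ 76
σ^4 ≡ 76^2 = 5776 ≡ 76
σ^8 ≡ 76^2 = 5776 ≡ 76
11 = 8 + 2 + 1, so σ^11 ≡ 76·76·19 ≡ 19 (mod 95)
19 ≠ 75, so verification fails.

reject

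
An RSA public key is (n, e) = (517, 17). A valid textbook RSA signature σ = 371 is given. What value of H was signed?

244

σ^2 ≡ 371^2 = 137641 ≡ 119
σ^4 ≡ 119^2 = 14161 ≡ 202
σ^8 ≡ 202^2 = 40804 ≡ 478
σ^16 ≡ 478^2 = 228484 ≡ 487
17 = 16 + 1, so σ^17 ≡ 487·371 ≡ 244 (mod 517)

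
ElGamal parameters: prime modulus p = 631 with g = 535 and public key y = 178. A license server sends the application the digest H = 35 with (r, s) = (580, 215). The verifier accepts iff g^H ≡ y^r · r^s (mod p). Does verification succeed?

passes

Left side g^H mod p:
535^2 = 286225 ≡ 382
535^4 ≡ 382^2 = 145924 ≡ 163
535^8 ≡ 163^2 = 26569 ≡ 67
535^16 ≡ 67^2 = 4489 ≡ 72
535^32 ≡ 72^2 = 5184 ≡ 136
35 = 32 + 2 + 1, so 535^35 ≡ 136·382·535 ≡ 32 (mod 631)
Right side y^r · r^s mod p:
178^2 = 31684 ≡ 134
178^4 ≡ 134^2 = 17956 ≡ 288
178^8 ≡ 288^2 = 82944 ≡ 283
178^16 ≡ 283^2 = 80089 ≡ 583
178^32 ≡ 583^2 = 339889 ≡ 411
178^64 ≡ 411^2 = 168921 ≡ 444
178^128 ≡ 444^2 = 197136 ≡ 264
178^256 ≡ 264^2 = 69696 ≡ 286
178^512 ≡ 286^2 = 81796 ≡ 397
580 = 512 + 64 + 4, so 178^580 ≡ 397·444·288 ≡ 603 (mod 631)
580^2 = 336400 ≡ 77
580^4 ≡ 77^2 = 5929 ≡ 250
580^8 ≡ 250^2 = 62500 ≡ 31
580^16 ≡ 31^2 = 961 ≡ 330
580^32 ≡ 330^2 = 108900 ≡ 368
580^64 ≡ 368^2 = 135424 ≡ 390
580^128 ≡ 390^2 = 152100 ≡ 29
215 = 128 + 64 + 16 + 4 + 2 + 1, so 580^215 ≡ 29·390·330·250·77·580 ≡ 89 (mod 631)
603·89 = 53667 ≡ 32 (mod 631)
32 ≡ 32 (mod 631), so the signature is genuine.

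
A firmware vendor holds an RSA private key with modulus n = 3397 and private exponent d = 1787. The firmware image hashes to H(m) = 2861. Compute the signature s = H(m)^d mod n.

486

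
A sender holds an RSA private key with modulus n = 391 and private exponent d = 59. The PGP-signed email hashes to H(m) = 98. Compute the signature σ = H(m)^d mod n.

(H(m))^2 ≡ 98^2 = 9604 ≡ 220
(H(m))^4 ≡ 220^2 = 48400 ≡ 307
(H(m))^8 ≡ 307^2 = 94249 ≡ 18
(H(m))^16 ≡ 18^2 = 324
(H(m))^32 ≡ 324^2 = 104976 ≡ 188
59 = 32 + 16 + 8 + 2 + 1, so (H(m))^59 ≡ 188·324·18·220·98 ≡ 123 (mod 391)

123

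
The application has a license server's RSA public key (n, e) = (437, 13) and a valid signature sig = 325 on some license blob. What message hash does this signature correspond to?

193

sig^2 ≡ 325^2 = 105625 ≡ 308
sig^4 ≡ 308^2 = 94864 ≡ 35
sig^8 ≡ 35^2 = 1225 ≡ 351
13 = 8 + 4 + 1, so sig^13 ≡ 351·35·325 ≡ 193 (mod 437)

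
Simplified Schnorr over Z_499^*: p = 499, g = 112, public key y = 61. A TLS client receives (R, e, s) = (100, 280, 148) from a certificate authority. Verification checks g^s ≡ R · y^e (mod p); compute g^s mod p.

Squares mod 499: 112^1≡112, 112^2≡69, 112^4≡270, 112^8≡46, 112^16≡120, 112^32≡428, 112^64≡51, 112^128≡106
148 = 128 + 16 + 4, so 112^148 ≡ 106·120·270 ≡ 282 (mod 499)

282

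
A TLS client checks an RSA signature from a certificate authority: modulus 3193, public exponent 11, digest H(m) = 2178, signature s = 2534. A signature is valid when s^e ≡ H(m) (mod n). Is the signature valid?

Squares mod 3193: s^1≡2534, s^2≡33, s^4≡1089, s^8≡1318
11 = 8 + 2 + 1, so s^11 ≡ 1318·33·2534 ≡ 1015 (mod 3193)
The recovered value 1015 does not match the digest 2178.

invalid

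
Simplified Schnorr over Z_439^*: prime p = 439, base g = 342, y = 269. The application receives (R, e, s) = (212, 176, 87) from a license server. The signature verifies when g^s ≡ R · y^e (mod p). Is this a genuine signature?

forged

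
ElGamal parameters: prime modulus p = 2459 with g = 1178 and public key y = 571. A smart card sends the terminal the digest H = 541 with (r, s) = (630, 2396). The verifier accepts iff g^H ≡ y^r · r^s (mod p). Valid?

Left side g^H mod p:
1178^2 = 1387684 ≡ 808
1178^4 ≡ 808^2 = 652864 ≡ 1229
1178^8 ≡ 1229^2 = 1510441 ≡ 615
1178^16 ≡ 615^2 = 378225 ≡ 1998
1178^32 ≡ 1998^2 = 3992004 ≡ 1047
1178^64 ≡ 1047^2 = 1096209 ≡ 1954
1178^128 ≡ 1954^2 = 3818116 ≡ 1748
1178^256 ≡ 1748^2 = 3055504 ≡ 1426
1178^512 ≡ 1426^2 = 2033476 ≡ 2342
541 = 512 + 16 + 8 + 4 + 1, so 1178^541 ≡ 2342·1998·615·1229·1178 ≡ 2191 (mod 2459)
Right side y^r · r^s mod p:
571^2 = 326041 ≡ 1453
571^4 ≡ 1453^2 = 2111209 ≡ 1387
571^8 ≡ 1387^2 = 1923769 ≡ 831
571^16 ≡ 831^2 = 690561 ≡ 2041
571^32 ≡ 2041^2 = 4165681 ≡ 135
571^64 ≡ 135^2 = 18225 ≡ 1012
571^128 ≡ 1012^2 = 1024144 ≡ 1200
571^256 ≡ 1200^2 = 1440000 ≡ 1485
571^512 ≡ 1485^2 = 2205225 ≡ 1961
630 = 512 + 64 + 32 + 16 + 4 + 2, so 571^630 ≡ 1961·1012·135·2041·1387·1453 ≡ 2292 (mod 2459)
630^2 = 396900 ≡ 1001
630^4 ≡ 1001^2 = 1002001 ≡ 1188
630^8 ≡ 1188^2 = 1411344 ≡ 2337
630^16 ≡ 2337^2 = 5461569 ≡ 130
630^32 ≡ 130^2 = 16900 ≡ 2146
630^64 ≡ 2146^2 = 4605316 ≡ 2068
630^128 ≡ 2068^2 = 4276624 ≡ 423
630^256 ≡ 423^2 = 178929 ≡ 1881
630^512 ≡ 1881^2 = 3538161 ≡ 2119
630^1024 ≡ 2119^2 = 4490161 ≡ 27
630^2048 ≡ 27^2 = 729
2396 = 2048 + 256 + 64 + 16 + 8 + 4, so 630^2396 ≡ 729·1881·2068·130·2337·1188 ≡ 249 (mod 2459)
2292·249 = 570708 ≡ 220 (mod 2459)
2191 ≠ 220, so verification fails.

no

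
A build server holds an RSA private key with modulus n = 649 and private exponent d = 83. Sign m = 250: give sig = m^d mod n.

160

m^2 ≡ 250^2 = 62500 ≡ 196
m^4 ≡ 196^2 = 38416 ≡ 125
m^8 ≡ 125^2 = 15625 ≡ 49
m^16 ≡ 49^2 = 2401 ≡ 454
m^32 ≡ 454^2 = 206116 ≡ 383
m^64 ≡ 383^2 = 146689 ≡ 15
83 = 64 + 16 + 2 + 1, so m^83 ≡ 15·454·196·250 ≡ 160 (mod 649)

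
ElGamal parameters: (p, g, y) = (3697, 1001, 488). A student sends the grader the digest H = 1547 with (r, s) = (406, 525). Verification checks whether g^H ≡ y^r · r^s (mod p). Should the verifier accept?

Left side g^H mod p:
1001^2 = 1002001 ≡ 114
1001^4 ≡ 114^2 = 12996 ≡ 1905
1001^8 ≡ 1905^2 = 3629025 ≡ 2268
1001^16 ≡ 2268^2 = 5143824 ≡ 1297
1001^32 ≡ 1297^2 = 1682209 ≡ 74
1001^64 ≡ 74^2 = 5476 ≡ 1779
1001^128 ≡ 1779^2 = 3164841 ≡ 209
1001^256 ≡ 209^2 = 43681 ≡ 3014
1001^512 ≡ 3014^2 = 9084196 ≡ 667
1001^1024 ≡ 667^2 = 444889 ≡ 1249
1547 = 1024 + 512 + 8 + 2 + 1, so 1001^1547 ≡ 1249·667·2268·114·1001 ≡ 1295 (mod 3697)
Right side y^r · r^s mod p:
488^2 = 238144 ≡ 1536
488^4 ≡ 1536^2 = 2359296 ≡ 610
488^8 ≡ 610^2 = 372100 ≡ 2400
488^16 ≡ 2400^2 = 5760000 ≡ 74
488^32 ≡ 74^2 = 5476 ≡ 1779
488^64 ≡ 1779^2 = 3164841 ≡ 209
488^128 ≡ 209^2 = 43681 ≡ 3014
488^256 ≡ 3014^2 = 9084196 ≡ 667
406 = 256 + 128 + 16 + 4 + 2, so 488^406 ≡ 667·3014·74·610·1536 ≡ 2926 (mod 3697)
406^2 = 164836 ≡ 2168
406^4 ≡ 2168^2 = 4700224 ≡ 1337
406^8 ≡ 1337^2 = 1787569 ≡ 1918
406^16 ≡ 1918^2 = 3678724 ≡ 209
406^32 ≡ 209^2 = 43681 ≡ 3014
406^64 ≡ 3014^2 = 9084196 ≡ 667
406^128 ≡ 667^2 = 444889 ≡ 1249
406^256 ≡ 1249^2 = 1560001 ≡ 3564
406^512 ≡ 3564^2 = 12702096 ≡ 2901
525 = 512 + 8 + 4 + 1, so 406^525 ≡ 2901·1918·1337·406 ≡ 310 (mod 3697)
2926·310 = 907060 ≡ 1295 (mod 3697)
1295 ≡ 1295 (mod 3697), so the signature is genuine.

accept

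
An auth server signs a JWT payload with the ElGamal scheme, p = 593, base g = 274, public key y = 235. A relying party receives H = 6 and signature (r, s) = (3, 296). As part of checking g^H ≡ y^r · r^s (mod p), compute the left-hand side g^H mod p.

274^2 = 75076 ≡ 358
274^4 ≡ 358^2 = 128164 ≡ 76
6 = 4 + 2, so 274^6 ≡ 76·358 ≡ 523 (mod 593)

523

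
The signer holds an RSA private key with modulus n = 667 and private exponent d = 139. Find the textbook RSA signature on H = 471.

Squares mod 667: H^1≡471, H^2≡397, H^4≡197, H^8≡123, H^16≡455, H^32≡255, H^64≡326, H^128≡223
139 = 128 + 8 + 2 + 1, so H^139 ≡ 223·123·397·471 ≡ 605 (mod 667)

605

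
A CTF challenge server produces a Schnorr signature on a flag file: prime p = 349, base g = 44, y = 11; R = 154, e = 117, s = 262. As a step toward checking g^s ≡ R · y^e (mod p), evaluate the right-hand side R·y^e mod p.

11^2 = 121
11^4 ≡ 121^2 = 14641 ≡ 332
11^8 ≡ 332^2 = 110224 ≡ 289
11^16 ≡ 289^2 = 83521 ≡ 110
11^32 ≡ 110^2 = 12100 ≡ 234
11^64 ≡ 234^2 = 54756 ≡ 312
117 = 64 + 32 + 16 + 4 + 1, so 11^117 ≡ 312·234·110·332·11 ≡ 11 (mod 349)
R · y^e ≡ 154·11 = 1694 ≡ 298 (mod 349)

298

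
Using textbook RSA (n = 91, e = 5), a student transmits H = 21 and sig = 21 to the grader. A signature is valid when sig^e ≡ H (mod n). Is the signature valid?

Squares mod 91: sig^1≡21, sig^2≡77, sig^4≡14
5 = 4 + 1, so sig^5 ≡ 14·21 ≡ 21 (mod 91)
Since 21 equals the digest 21, verification succeeds.

valid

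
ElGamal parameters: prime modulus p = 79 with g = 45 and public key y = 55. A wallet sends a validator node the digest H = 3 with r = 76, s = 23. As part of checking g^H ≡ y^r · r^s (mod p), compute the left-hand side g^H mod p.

45^2 = 2025 ≡ 50
3 = 2 + 1, so 45^3 ≡ 50·45 ≡ 38 (mod 79)

38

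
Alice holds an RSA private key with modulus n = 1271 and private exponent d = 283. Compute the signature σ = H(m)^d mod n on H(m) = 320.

226

(H(m))^283 mod 1271 = 226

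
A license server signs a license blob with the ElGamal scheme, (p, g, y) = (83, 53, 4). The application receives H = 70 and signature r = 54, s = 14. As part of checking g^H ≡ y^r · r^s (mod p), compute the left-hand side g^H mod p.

53^2 = 2809 ≡ 70
53^4 ≡ 70^2 = 4900 ≡ 3
53^8 ≡ 3^2 = 9
53^16 ≡ 9^2 = 81
53^32 ≡ 81^2 = 6561 ≡ 4
53^64 ≡ 4^2 = 16
70 = 64 + 4 + 2, so 53^70 ≡ 16·3·70 ≡ 40 (mod 83)

40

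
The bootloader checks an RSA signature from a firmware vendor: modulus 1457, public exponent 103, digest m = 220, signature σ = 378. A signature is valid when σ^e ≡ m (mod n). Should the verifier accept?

Squares mod 1457: σ^1≡378, σ^2≡98, σ^4≡862, σ^8≡1431, σ^16≡676, σ^32≡935, σ^64≡25
103 = 64 + 32 + 4 + 2 + 1, so σ^103 ≡ 25·935·862·98·378 ≡ 967 (mod 1457)
967 ≠ 220, so verification fails.

reject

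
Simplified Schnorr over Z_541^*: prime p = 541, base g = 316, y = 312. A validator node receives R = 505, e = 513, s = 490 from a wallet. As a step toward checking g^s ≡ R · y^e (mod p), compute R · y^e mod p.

505

Squares mod 541: 312^1≡312, 312^2≡505, 312^4≡214, 312^8≡352, 312^16≡15, 312^32≡225, 312^64≡312, 312^128≡505, 312^256≡214, 312^512≡352
513 = 512 + 1, so 312^513 ≡ 352·312 ≡ 1 (mod 541)
R · y^e ≡ 505·1 = 505 ≡ 505 (mod 541)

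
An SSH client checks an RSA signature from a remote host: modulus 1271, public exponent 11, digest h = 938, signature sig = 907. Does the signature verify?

Squares mod 1271: sig^1≡907, sig^2≡312, sig^4≡748, sig^8≡264
11 = 8 + 2 + 1, so sig^11 ≡ 264·312·907 ≡ 938 (mod 1271)
938 = h, so the signature checks out.

verifies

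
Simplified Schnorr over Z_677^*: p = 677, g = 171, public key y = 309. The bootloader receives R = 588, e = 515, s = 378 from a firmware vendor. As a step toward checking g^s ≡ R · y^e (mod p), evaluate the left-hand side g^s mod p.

155

171^378 mod 677 = 155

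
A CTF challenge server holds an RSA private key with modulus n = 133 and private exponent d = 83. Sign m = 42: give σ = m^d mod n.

35

m^2 ≡ 42^2 = 1764 ≡ 35
m^4 ≡ 35^2 = 1225 ≡ 28
m^8 ≡ 28^2 = 784 ≡ 119
m^16 ≡ 119^2 = 14161 ≡ 63
m^32 ≡ 63^2 = 3969 ≡ 112
m^64 ≡ 112^2 = 12544 ≡ 42
83 = 64 + 16 + 2 + 1, so m^83 ≡ 42·63·35·42 ≡ 35 (mod 133)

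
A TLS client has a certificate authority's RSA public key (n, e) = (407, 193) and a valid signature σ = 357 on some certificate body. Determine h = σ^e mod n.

σ^2 ≡ 357^2 = 127449 ≡ 58
σ^4 ≡ 58^2 = 3364 ≡ 108
σ^8 ≡ 108^2 = 11664 ≡ 268
σ^16 ≡ 268^2 = 71824 ≡ 192
σ^32 ≡ 192^2 = 36864 ≡ 234
σ^64 ≡ 234^2 = 54756 ≡ 218
σ^128 ≡ 218^2 = 47524 ≡ 312
193 = 128 + 64 + 1, so σ^193 ≡ 312·218·357 ≡ 92 (mod 407)

92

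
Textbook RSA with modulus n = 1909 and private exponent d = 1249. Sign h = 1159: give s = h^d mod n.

h^2 ≡ 1159^2 = 1343281 ≡ 1254
h^4 ≡ 1254^2 = 1572516 ≡ 1409
h^8 ≡ 1409^2 = 1985281 ≡ 1830
h^16 ≡ 1830^2 = 3348900 ≡ 514
h^32 ≡ 514^2 = 264196 ≡ 754
h^64 ≡ 754^2 = 568516 ≡ 1543
h^128 ≡ 1543^2 = 2380849 ≡ 326
h^256 ≡ 326^2 = 106276 ≡ 1281
h^512 ≡ 1281^2 = 1640961 ≡ 1130
h^1024 ≡ 1130^2 = 1276900 ≡ 1688
1249 = 1024 + 128 + 64 + 32 + 1, so h^1249 ≡ 1688·326·1543·754·1159 ≡ 647 (mod 1909)

647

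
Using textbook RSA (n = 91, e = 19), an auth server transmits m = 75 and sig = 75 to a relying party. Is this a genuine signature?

sig^19 mod 91 = 75
Since 75 equals the digest 75, verification succeeds.

genuine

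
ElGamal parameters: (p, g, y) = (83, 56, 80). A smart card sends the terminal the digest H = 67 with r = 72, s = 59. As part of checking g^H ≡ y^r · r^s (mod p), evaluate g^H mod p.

42

56^67 mod 83 = 42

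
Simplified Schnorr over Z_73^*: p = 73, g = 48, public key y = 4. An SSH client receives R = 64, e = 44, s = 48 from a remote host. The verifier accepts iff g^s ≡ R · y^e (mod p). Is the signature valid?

g^s mod p:
Squares mod 73: 48^1≡48, 48^2≡41, 48^4≡2, 48^8≡4, 48^16≡16, 48^32≡37
48 = 32 + 16, so 48^48 ≡ 37·16 ≡ 8 (mod 73)
R · y^e mod p:
Squares mod 73: 4^1≡4, 4^2≡16, 4^4≡37, 4^8≡55, 4^16≡32, 4^32≡2
44 = 32 + 8 + 4, so 4^44 ≡ 2·55·37 ≡ 55 (mod 73)
64·55 = 3520 ≡ 16 (mod 73)
8 ≠ 16; the check fails.

invalid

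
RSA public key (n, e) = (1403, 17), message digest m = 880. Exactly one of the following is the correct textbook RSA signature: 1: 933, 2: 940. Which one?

Candidate 1: 933^2 = 870489 ≡ 629; 933^4 ≡ 629^2 = 395641 ≡ 1398; 933^8 ≡ 1398^2 = 1954404 ≡ 25; 933^16 ≡ 25^2 = 625; 17 = 16 + 1, so 933^17 ≡ 625·933 ≡ 880 (mod 1403)
  → matches m = 880
Candidate 2: 940^2 = 883600 ≡ 1113; 940^4 ≡ 1113^2 = 1238769 ≡ 1323; 940^8 ≡ 1323^2 = 1750329 ≡ 788; 940^16 ≡ 788^2 = 620944 ≡ 818; 17 = 16 + 1, so 940^17 ≡ 818·940 ≡ 76 (mod 1403)

1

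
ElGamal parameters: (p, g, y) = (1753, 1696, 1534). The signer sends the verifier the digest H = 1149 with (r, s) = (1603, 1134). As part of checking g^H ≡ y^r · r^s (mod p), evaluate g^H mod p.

799

1696^2 = 2876416 ≡ 1496
1696^4 ≡ 1496^2 = 2238016 ≡ 1188
1696^8 ≡ 1188^2 = 1411344 ≡ 179
1696^16 ≡ 179^2 = 32041 ≡ 487
1696^32 ≡ 487^2 = 237169 ≡ 514
1696^64 ≡ 514^2 = 264196 ≡ 1246
1696^128 ≡ 1246^2 = 1552516 ≡ 1111
1696^256 ≡ 1111^2 = 1234321 ≡ 209
1696^512 ≡ 209^2 = 43681 ≡ 1609
1696^1024 ≡ 1609^2 = 2588881 ≡ 1453
1149 = 1024 + 64 + 32 + 16 + 8 + 4 + 1, so 1696^1149 ≡ 1453·1246·514·487·179·1188·1696 ≡ 799 (mod 1753)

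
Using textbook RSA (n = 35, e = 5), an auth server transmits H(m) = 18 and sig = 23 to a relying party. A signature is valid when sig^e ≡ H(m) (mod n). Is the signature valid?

Squares mod 35: sig^1≡23, sig^2≡4, sig^4≡16
5 = 4 + 1, so sig^5 ≡ 16·23 ≡ 18 (mod 35)
sig^5 mod 35 = 18 matches H(m).

valid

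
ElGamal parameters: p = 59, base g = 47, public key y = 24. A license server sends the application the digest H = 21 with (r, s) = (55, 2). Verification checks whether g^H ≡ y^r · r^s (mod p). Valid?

yes

Left side g^H mod p:
47^2 = 2209 ≡ 26
47^4 ≡ 26^2 = 676 ≡ 27
47^8 ≡ 27^2 = 729 ≡ 21
47^16 ≡ 21^2 = 441 ≡ 28
21 = 16 + 4 + 1, so 47^21 ≡ 28·27·47 ≡ 14 (mod 59)
Right side y^r · r^s mod p:
24^2 = 576 ≡ 45
24^4 ≡ 45^2 = 2025 ≡ 19
24^8 ≡ 19^2 = 361 ≡ 7
24^16 ≡ 7^2 = 49
24^32 ≡ 49^2 = 2401 ≡ 41
55 = 32 + 16 + 4 + 2 + 1, so 24^55 ≡ 41·49·19·45·24 ≡ 23 (mod 59)
55^2 = 3025 ≡ 16
23·16 = 368 ≡ 14 (mod 59)
14 ≡ 14 (mod 59), so the signature is genuine.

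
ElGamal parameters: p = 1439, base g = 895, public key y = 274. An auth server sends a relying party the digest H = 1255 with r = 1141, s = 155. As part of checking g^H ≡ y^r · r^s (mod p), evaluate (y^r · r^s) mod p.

Squares mod 1439: 274^1≡274, 274^2≡248, 274^4≡1066, 274^8≡985, 274^16≡339, 274^32≡1240, 274^64≡748, 274^128≡1172, 274^256≡778, 274^512≡904, 274^1024≡1303
1141 = 1024 + 64 + 32 + 16 + 4 + 1, so 274^1141 ≡ 1303·748·1240·339·1066·274 ≡ 744 (mod 1439)
Squares mod 1439: 1141^1≡1141, 1141^2≡1025, 1141^4≡155, 1141^8≡1001, 1141^16≡457, 1141^32≡194, 1141^64≡222, 1141^128≡358
155 = 128 + 16 + 8 + 2 + 1, so 1141^155 ≡ 358·457·1001·1025·1141 ≡ 200 (mod 1439)
y^r · r^s ≡ 744·200 = 148800 ≡ 583 (mod 1439)

583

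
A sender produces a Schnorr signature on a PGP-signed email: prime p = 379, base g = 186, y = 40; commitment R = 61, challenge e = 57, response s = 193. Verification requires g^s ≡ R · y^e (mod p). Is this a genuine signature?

genuine

g^s mod p:
186^193 mod 379 = 300
R · y^e mod p:
40^57 mod 379 = 328
61·328 = 20008 ≡ 300 (mod 379)
300 ≡ 300 (mod 379); signature holds.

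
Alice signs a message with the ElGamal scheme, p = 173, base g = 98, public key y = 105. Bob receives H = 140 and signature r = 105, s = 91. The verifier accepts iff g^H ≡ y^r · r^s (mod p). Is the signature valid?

Left side g^H mod p:
98^2 = 9604 ≡ 89
98^4 ≡ 89^2 = 7921 ≡ 136
98^8 ≡ 136^2 = 18496 ≡ 158
98^16 ≡ 158^2 = 24964 ≡ 52
98^32 ≡ 52^2 = 2704 ≡ 109
98^64 ≡ 109^2 = 11881 ≡ 117
98^128 ≡ 117^2 = 13689 ≡ 22
140 = 128 + 8 + 4, so 98^140 ≡ 22·158·136 ≡ 100 (mod 173)
Right side y^r · r^s mod p:
105^2 = 11025 ≡ 126
105^4 ≡ 126^2 = 15876 ≡ 133
105^8 ≡ 133^2 = 17689 ≡ 43
105^16 ≡ 43^2 = 1849 ≡ 119
105^32 ≡ 119^2 = 14161 ≡ 148
105^64 ≡ 148^2 = 21904 ≡ 106
105 = 64 + 32 + 8 + 1, so 105^105 ≡ 106·148·43·105 ≡ 103 (mod 173)
105^2 = 11025 ≡ 126
105^4 ≡ 126^2 = 15876 ≡ 133
105^8 ≡ 133^2 = 17689 ≡ 43
105^16 ≡ 43^2 = 1849 ≡ 119
105^32 ≡ 119^2 = 14161 ≡ 148
105^64 ≡ 148^2 = 21904 ≡ 106
91 = 64 + 16 + 8 + 2 + 1, so 105^91 ≡ 106·119·43·126·105 ≡ 48 (mod 173)
103·48 = 4944 ≡ 100 (mod 173)
100 ≡ 100 (mod 173), so the signature is genuine.

valid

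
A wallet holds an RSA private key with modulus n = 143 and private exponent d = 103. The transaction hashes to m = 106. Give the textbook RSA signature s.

24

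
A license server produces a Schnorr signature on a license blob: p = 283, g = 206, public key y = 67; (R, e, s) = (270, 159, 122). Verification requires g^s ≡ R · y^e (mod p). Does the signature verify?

does not verify

g^s mod p:
Squares mod 283: 206^1≡206, 206^2≡269, 206^4≡196, 206^8≡211, 206^16≡90, 206^32≡176, 206^64≡129
122 = 64 + 32 + 16 + 8 + 2, so 206^122 ≡ 129·176·90·211·269 ≡ 52 (mod 283)
R · y^e mod p:
Squares mod 283: 67^1≡67, 67^2≡244, 67^4≡106, 67^8≡199, 67^16≡264, 67^32≡78, 67^64≡141, 67^128≡71
159 = 128 + 16 + 8 + 4 + 2 + 1, so 67^159 ≡ 71·264·199·106·244·67 ≡ 108 (mod 283)
270·108 = 29160 ≡ 11 (mod 283)
52 ≠ 11; the check fails.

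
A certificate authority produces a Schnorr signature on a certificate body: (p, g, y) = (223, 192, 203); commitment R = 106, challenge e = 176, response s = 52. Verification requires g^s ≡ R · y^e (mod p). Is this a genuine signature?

forged

g^s mod p:
192^2 = 36864 ≡ 69
192^4 ≡ 69^2 = 4761 ≡ 78
192^8 ≡ 78^2 = 6084 ≡ 63
192^16 ≡ 63^2 = 3969 ≡ 178
192^32 ≡ 178^2 = 31684 ≡ 18
52 = 32 + 16 + 4, so 192^52 ≡ 18·178·78 ≡ 152 (mod 223)
R · y^e mod p:
203^2 = 41209 ≡ 177
203^4 ≡ 177^2 = 31329 ≡ 109
203^8 ≡ 109^2 = 11881 ≡ 62
203^16 ≡ 62^2 = 3844 ≡ 53
203^32 ≡ 53^2 = 2809 ≡ 133
203^64 ≡ 133^2 = 17689 ≡ 72
203^128 ≡ 72^2 = 5184 ≡ 55
176 = 128 + 32 + 16, so 203^176 ≡ 55·133·53 ≡ 121 (mod 223)
106·121 = 12826 ≡ 115 (mod 223)
152 ≠ 115; the check fails.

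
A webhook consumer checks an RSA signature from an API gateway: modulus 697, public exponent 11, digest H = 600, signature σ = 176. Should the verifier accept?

σ^2 ≡ 176^2 = 30976 ≡ 308
σ^4 ≡ 308^2 = 94864 ≡ 72
σ^8 ≡ 72^2 = 5184 ≡ 305
11 = 8 + 2 + 1, so σ^11 ≡ 305·308·176 ≡ 600 (mod 697)
σ^11 mod 697 = 600 matches H.

accept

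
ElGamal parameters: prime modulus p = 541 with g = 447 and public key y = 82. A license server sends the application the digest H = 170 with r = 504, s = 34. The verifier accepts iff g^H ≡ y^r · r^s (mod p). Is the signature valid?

valid

Left side g^H mod p:
447^170 mod 541 = 212
Right side y^r · r^s mod p:
82^504 mod 541 = 228
504^34 mod 541 = 466
228·466 = 106248 ≡ 212 (mod 541)
212 ≡ 212 (mod 541), so the signature is genuine.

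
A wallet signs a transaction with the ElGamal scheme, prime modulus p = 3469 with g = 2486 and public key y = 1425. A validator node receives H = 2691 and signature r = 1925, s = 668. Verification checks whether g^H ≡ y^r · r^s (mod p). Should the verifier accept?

Left side g^H mod p:
Squares mod 3469: 2486^1≡2486, 2486^2≡1907, 2486^4≡1137, 2486^8≡2301, 2486^16≡907, 2486^32≡496, 2486^64≡3186, 2486^128≡302, 2486^256≡1010, 2486^512≡214, 2486^1024≡699, 2486^2048≡2941
2691 = 2048 + 512 + 128 + 2 + 1, so 2486^2691 ≡ 2941·214·302·1907·2486 ≡ 12 (mod 3469)
Right side y^r · r^s mod p:
Squares mod 3469: 1425^1≡1425, 1425^2≡1260, 1425^4≡2267, 1425^8≡1700, 1425^16≡323, 1425^32≡259, 1425^64≡1170, 1425^128≡2114, 1425^256≡924, 1425^512≡402, 1425^1024≡2030
1925 = 1024 + 512 + 256 + 128 + 4 + 1, so 1425^1925 ≡ 2030·402·924·2114·2267·1425 ≡ 1261 (mod 3469)
Squares mod 3469: 1925^1≡1925, 1925^2≡733, 1925^4≡3063, 1925^8≡1793, 1925^16≡2555, 1925^32≡2836, 1925^64≡1754, 1925^128≡2982, 1925^256≡1277, 1925^512≡299
668 = 512 + 128 + 16 + 8 + 4, so 1925^668 ≡ 299·2982·2555·1793·3063 ≡ 2055 (mod 3469)
1261·2055 = 2591355 ≡ 12 (mod 3469)
12 ≡ 12 (mod 3469), so the signature is genuine.

accept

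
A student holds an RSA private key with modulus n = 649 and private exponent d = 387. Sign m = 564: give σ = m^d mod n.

306

m^387 mod 649 = 306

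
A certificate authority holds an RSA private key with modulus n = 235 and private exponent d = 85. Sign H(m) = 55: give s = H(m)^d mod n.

(H(m))^85 mod 235 = 145

145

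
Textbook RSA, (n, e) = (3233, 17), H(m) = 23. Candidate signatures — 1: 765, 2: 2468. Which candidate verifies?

1

Candidate 1: 765^17 mod 3233 = 23
  → matches H(m) = 23
Candidate 2: 2468^17 mod 3233 = 3210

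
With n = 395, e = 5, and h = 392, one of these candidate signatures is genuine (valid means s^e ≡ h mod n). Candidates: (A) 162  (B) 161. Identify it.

A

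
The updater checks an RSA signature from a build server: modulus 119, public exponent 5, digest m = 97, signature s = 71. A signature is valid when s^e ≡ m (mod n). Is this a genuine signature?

s^2 ≡ 71^2 = 5041 ≡ 43
s^4 ≡ 43^2 = 1849 ≡ 64
5 = 4 + 1, so s^5 ≡ 64·71 ≡ 22 (mod 119)
s^5 mod 119 = 22, but m = 97.

forged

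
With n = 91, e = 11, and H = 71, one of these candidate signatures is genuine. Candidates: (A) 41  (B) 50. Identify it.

Candidate A: 41^11 mod 91 = 20
Candidate B: 50^11 mod 91 = 71
  → matches H = 71

B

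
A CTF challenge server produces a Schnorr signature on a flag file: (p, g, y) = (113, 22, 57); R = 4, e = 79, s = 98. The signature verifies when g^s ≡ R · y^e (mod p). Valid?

no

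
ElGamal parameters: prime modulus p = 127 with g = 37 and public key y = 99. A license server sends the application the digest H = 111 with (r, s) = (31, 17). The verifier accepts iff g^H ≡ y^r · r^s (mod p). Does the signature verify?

Left side g^H mod p:
37^111 mod 127 = 107
Right side y^r · r^s mod p:
99^31 mod 127 = 103
31^17 mod 127 = 82
103·82 = 8446 ≡ 64 (mod 127)
107 ≠ 64, so verification fails.

does not verify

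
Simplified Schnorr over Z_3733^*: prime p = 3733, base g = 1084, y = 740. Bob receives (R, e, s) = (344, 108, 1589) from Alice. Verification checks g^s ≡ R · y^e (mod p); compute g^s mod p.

1803

1084^2 = 1175056 ≡ 2894
1084^4 ≡ 2894^2 = 8375236 ≡ 2117
1084^8 ≡ 2117^2 = 4481689 ≡ 2089
1084^16 ≡ 2089^2 = 4363921 ≡ 44
1084^32 ≡ 44^2 = 1936
1084^64 ≡ 1936^2 = 3748096 ≡ 164
1084^128 ≡ 164^2 = 26896 ≡ 765
1084^256 ≡ 765^2 = 585225 ≡ 2877
1084^512 ≡ 2877^2 = 8277129 ≡ 1068
1084^1024 ≡ 1068^2 = 1140624 ≡ 2059
1589 = 1024 + 512 + 32 + 16 + 4 + 1, so 1084^1589 ≡ 2059·1068·1936·44·2117·1084 ≡ 1803 (mod 3733)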